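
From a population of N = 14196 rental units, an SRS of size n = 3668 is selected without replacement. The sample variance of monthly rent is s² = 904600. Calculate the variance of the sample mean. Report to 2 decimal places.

Under SRS without replacement, Var(ȳ) = (1 − f)·s²/n with f = n/N = 3668/14196 = 0.25838264.
Var(ȳ) = (1 − 0.25838264)·904600/3668 = 0.74161736·246.61941 = 182.89724.

182.90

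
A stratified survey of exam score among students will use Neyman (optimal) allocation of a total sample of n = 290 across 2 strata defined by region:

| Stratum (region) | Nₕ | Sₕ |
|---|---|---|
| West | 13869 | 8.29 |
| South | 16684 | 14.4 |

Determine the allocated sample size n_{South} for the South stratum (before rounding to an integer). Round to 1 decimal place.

196.1

Neyman allocation: nₕ = n·NₕSₕ / Σⱼ NⱼSⱼ.
Σ NⱼSⱼ = 13869·8.29 + 16684·14.4 = 355223.61.
n_{South} = 290·16684·14.4 / 355223.61 = 196.1.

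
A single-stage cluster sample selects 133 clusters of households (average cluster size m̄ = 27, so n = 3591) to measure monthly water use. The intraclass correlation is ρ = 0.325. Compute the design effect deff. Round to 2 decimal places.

9.45

deff = 1 + (27 − 1)·0.325 = 1 + 8.45 = 9.45.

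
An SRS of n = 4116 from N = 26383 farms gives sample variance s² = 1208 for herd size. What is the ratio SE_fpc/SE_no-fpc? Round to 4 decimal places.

0.9187

f = n/N = 4116/26383 = 0.15600955.
SE_no-fpc = √(s²/n) = 0.54174609; SE_fpc = √((1−f)s²/n) = 0.49769646.
Ratio = √(1−f) = 0.91868953.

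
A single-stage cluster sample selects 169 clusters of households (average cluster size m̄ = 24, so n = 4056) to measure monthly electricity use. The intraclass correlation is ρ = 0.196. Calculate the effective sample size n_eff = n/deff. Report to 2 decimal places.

736.38

deff = 1 + (24 − 1)·0.196 = 1 + 4.508 = 5.508.
n_eff = 4056 / 5.508 = 736.38.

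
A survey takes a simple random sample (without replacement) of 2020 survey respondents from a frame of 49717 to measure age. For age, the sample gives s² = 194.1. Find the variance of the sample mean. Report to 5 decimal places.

0.09219

Under SRS without replacement, Var(ȳ) = (1 − f)·s²/n with f = n/N = 2020/49717 = 0.04062997.
Var(ȳ) = (1 − 0.04062997)·194.1/2020 = 0.95937003·0.096089109 = 0.092185012.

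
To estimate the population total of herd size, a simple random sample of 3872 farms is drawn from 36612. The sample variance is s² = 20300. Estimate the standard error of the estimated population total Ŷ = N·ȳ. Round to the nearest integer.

Var(Ŷ) = N²·Var(ȳ) = N²·(1 − n/N)·s²/n.
f = 3872/36612 = 0.10575768; Var(ȳ) = 0.89424232·20300/3872 = 4.6883056.
Var(Ŷ) = 36612² · 4.6883056 = 6.2843855 × 10^9.
SE(Ŷ) = √(6.2843855 × 10^9) = 79274.

79274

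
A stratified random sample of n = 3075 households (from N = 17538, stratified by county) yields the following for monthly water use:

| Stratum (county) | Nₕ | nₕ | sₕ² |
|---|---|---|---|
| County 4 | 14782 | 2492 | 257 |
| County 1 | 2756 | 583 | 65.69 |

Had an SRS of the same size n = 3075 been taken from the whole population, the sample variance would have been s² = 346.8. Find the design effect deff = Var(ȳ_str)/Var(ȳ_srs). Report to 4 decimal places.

Var(ȳ_str) = Σ Wₕ²(1−fₕ)sₕ²/nₕ with Wₕ = Nₕ/17538:
  County 4: (14782/17538)²·(1−2492/14782)·257/2492 = 0.060913006
  County 1: (2756/17538)²·(1−583/2756)·65.69/583 = 0.0021938631
  → Var(ȳ_str) = 0.063106869.
Var(ȳ_srs) = (1 − 3075/17538)·346.8/3075 = 0.093006283.
deff = 0.063106869 / 0.093006283 = 0.6785.

0.6785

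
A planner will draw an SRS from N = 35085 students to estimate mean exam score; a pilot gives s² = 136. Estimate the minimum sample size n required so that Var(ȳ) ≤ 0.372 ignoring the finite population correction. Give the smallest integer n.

366

Without fpc, n₀ = s²/D = 136/0.372 = 365.5914.
Rounding up, n = 366.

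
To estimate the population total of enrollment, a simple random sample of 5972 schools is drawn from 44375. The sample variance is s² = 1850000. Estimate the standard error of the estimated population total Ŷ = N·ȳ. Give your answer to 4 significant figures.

726600

Var(Ŷ) = N²·Var(ȳ) = N²·(1 − n/N)·s²/n.
f = 5972/44375 = 0.13458028; Var(ȳ) = 0.86541972·1850000/5972 = 268.08883.
Var(Ŷ) = 44375² · 268.08883 = 5.2790461 × 10^11.
SE(Ŷ) = √(5.2790461 × 10^11) = 726600.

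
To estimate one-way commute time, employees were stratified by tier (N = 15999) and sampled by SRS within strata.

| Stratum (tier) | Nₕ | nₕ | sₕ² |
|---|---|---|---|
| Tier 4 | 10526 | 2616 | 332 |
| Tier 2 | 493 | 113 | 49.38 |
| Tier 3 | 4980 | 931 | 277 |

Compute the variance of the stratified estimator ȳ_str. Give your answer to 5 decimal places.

Var(ȳ_str) = Σₕ Wₕ²(1 − fₕ)sₕ²/nₕ with Wₕ = Nₕ/N, N = 15999.
Tier 4: Wₕ = 0.65791612; term = 0.65791612²·(1 − 0.24852746)·332/2616 = 0.041281409.
Tier 2: Wₕ = 0.03081443; term = 0.03081443²·(1 − 0.22920892)·49.38/113 = 3.1982874 × 10^-4.
Tier 3: Wₕ = 0.31126945; term = 0.31126945²·(1 − 0.18694779)·277/931 = 0.023438053.
Sum = 0.065039291.

0.06504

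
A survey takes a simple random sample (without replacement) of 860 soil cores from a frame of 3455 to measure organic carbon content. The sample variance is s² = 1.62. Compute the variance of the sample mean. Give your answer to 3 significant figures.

Under SRS without replacement, Var(ȳ) = (1 − f)·s²/n with f = n/N = 860/3455 = 0.24891462.
Var(ȳ) = (1 − 0.24891462)·1.62/860 = 0.75108538·0.0018837209 = 0.0014148353.

0.00141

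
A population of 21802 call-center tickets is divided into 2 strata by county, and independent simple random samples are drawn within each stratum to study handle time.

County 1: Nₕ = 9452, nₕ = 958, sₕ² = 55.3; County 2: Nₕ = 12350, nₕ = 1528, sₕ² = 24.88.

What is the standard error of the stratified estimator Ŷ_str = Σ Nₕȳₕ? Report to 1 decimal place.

Var(Ŷ_str) = Σₕ Nₕ²(1 − fₕ)sₕ²/nₕ.
County 1: 9452²·(1 − 958/9452)·55.3/958 = 4.6344222 × 10^6.
County 2: 12350²·(1 − 1528/12350)·24.88/1528 = 2.1762135 × 10^6.
Sum = 6.8106357 × 10^6.
SE = √(6.8106357 × 10^6) = 2609.7.

2609.7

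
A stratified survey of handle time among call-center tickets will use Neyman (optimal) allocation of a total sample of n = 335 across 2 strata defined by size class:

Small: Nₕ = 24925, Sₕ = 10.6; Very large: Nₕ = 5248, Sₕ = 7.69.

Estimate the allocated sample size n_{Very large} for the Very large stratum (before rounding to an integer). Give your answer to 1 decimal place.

44.4

Neyman allocation: nₕ = n·NₕSₕ / Σⱼ NⱼSⱼ.
Σ NⱼSⱼ = 24925·10.6 + 5248·7.69 = 304562.12.
n_{Very large} = 335·5248·7.69 / 304562.12 = 44.4.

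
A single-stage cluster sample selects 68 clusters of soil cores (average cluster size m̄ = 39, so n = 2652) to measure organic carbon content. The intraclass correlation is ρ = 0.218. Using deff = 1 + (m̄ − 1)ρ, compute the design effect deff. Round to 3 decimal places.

9.284

deff = 1 + (39 − 1)·0.218 = 1 + 8.284 = 9.284.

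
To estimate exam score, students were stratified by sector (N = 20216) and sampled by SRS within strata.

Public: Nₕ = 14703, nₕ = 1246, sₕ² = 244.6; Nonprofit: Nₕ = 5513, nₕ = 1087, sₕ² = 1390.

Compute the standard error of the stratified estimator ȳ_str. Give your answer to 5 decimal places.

0.41399

Var(ȳ_str) = Σₕ Wₕ²(1 − fₕ)sₕ²/nₕ with Wₕ = Nₕ/N, N = 20216.
Public: Wₕ = 0.72729521; term = 0.72729521²·(1 − 0.08474461)·244.6/1246 = 0.095039067.
Nonprofit: Wₕ = 0.27270479; term = 0.27270479²·(1 − 0.19717032)·1390/1087 = 0.076347391.
Sum = 0.17138646.
SE = √(0.17138646) = 0.41399.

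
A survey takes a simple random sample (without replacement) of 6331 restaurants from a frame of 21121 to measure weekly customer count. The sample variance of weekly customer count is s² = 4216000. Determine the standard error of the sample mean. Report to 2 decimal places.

Under SRS without replacement, Var(ȳ) = (1 − f)·s²/n with f = n/N = 6331/21121 = 0.29974906.
Var(ȳ) = (1 − 0.29974906)·4216000/6331 = 0.70025094·665.92955 = 466.31779.
SE(ȳ) = √(466.31779) = 21.59.

21.59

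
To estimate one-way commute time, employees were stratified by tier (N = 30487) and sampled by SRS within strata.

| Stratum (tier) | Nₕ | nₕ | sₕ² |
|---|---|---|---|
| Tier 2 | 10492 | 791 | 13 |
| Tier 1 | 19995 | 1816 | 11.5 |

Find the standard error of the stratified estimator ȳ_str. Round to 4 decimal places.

0.0654

Var(ȳ_str) = Σₕ Wₕ²(1 − fₕ)sₕ²/nₕ with Wₕ = Nₕ/N, N = 30487.
Tier 2: Wₕ = 0.34414669; term = 0.34414669²·(1 − 0.07539077)·13/791 = 0.0017997504.
Tier 1: Wₕ = 0.65585331; term = 0.65585331²·(1 − 0.09082271)·11.5/1816 = 0.0024765324.
Sum = 0.0042762828.
SE = √(0.0042762828) = 0.0654.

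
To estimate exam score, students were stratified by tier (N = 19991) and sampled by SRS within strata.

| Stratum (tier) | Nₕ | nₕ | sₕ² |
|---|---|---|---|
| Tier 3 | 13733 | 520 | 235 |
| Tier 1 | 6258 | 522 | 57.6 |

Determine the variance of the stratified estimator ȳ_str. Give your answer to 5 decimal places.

0.21510

Var(ȳ_str) = Σₕ Wₕ²(1 − fₕ)sₕ²/nₕ with Wₕ = Nₕ/N, N = 19991.
Tier 3: Wₕ = 0.68695913; term = 0.68695913²·(1 − 0.03786500)·235/520 = 0.2051929.
Tier 1: Wₕ = 0.31304087; term = 0.31304087²·(1 − 0.08341323)·57.6/522 = 0.009911232.
Sum = 0.21510413.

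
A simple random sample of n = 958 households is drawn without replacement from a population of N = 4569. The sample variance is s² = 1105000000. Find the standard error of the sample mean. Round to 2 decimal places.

Under SRS without replacement, Var(ȳ) = (1 − f)·s²/n with f = n/N = 958/4569 = 0.20967389.
Var(ȳ) = (1 − 0.20967389)·1105000000/958 = 0.79032611·1.1534447 × 10^6 = 911597.45.
SE(ȳ) = √(911597.45) = 954.78.

954.78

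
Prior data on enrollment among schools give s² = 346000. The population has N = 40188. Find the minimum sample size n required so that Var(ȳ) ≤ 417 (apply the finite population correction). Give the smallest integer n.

Without fpc, n₀ = s²/D = 346000/417 = 829.7362.
With fpc, (1 − n/N)·s²/n ≤ D requires n ≥ n₀/(1 + n₀/N) = 829.7362/(1 + 829.7362/40188) = 812.9517.
Rounding up, n = 813.

813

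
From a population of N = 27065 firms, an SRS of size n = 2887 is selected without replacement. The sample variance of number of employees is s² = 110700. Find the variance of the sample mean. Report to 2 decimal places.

Under SRS without replacement, Var(ȳ) = (1 − f)·s²/n with f = n/N = 2887/27065 = 0.10666913.
Var(ȳ) = (1 − 0.10666913)·110700/2887 = 0.89333087·38.344302 = 34.254149.

34.25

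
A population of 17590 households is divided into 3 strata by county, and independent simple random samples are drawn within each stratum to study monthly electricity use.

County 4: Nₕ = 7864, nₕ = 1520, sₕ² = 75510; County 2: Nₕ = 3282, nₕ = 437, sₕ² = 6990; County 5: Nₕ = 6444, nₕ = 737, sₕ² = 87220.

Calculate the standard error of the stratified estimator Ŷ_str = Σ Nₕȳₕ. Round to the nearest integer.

Var(Ŷ_str) = Σₕ Nₕ²(1 − fₕ)sₕ²/nₕ.
County 4: 7864²·(1 − 1520/7864)·75510/1520 = 2.4783781 × 10^9.
County 2: 3282²·(1 − 437/3282)·6990/437 = 1.4935391 × 10^8.
County 5: 6444²·(1 − 737/6444)·87220/737 = 4.3522316 × 10^9.
Sum = 6.9799636 × 10^9.
SE = √(6.9799636 × 10^9) = 83546.

83546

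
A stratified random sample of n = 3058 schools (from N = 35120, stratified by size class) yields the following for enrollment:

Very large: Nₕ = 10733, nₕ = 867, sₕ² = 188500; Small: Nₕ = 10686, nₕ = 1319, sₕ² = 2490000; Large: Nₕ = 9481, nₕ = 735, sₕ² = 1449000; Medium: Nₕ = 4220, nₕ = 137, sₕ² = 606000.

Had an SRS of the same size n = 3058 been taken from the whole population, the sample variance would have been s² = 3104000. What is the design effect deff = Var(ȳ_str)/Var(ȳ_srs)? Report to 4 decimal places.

Var(ȳ_str) = Σ Wₕ²(1−fₕ)sₕ²/nₕ with Wₕ = Nₕ/35120:
  Very large: (10733/35120)²·(1−867/10733)·188500/867 = 18.665752
  Small: (10686/35120)²·(1−1319/10686)·2490000/1319 = 153.20087
  Large: (9481/35120)²·(1−735/9481)·1449000/735 = 132.53655
  Medium: (4220/35120)²·(1−137/4220)·606000/137 = 61.792373
  → Var(ȳ_str) = 366.19555.
Var(ȳ_srs) = (1 − 3058/35120)·3104000/3058 = 926.65982.
deff = 366.19555 / 926.65982 = 0.3952.

0.3952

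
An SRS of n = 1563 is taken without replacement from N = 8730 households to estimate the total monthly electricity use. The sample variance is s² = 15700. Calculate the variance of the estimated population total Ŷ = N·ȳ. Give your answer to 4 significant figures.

Var(Ŷ) = N²·Var(ȳ) = N²·(1 − n/N)·s²/n.
f = 1563/8730 = 0.17903780; Var(ȳ) = 0.82096220·15700/1563 = 8.2463893.
Var(Ŷ) = 8730² · 8.2463893 = 6.2848124 × 10^8.

6.285 × 10^8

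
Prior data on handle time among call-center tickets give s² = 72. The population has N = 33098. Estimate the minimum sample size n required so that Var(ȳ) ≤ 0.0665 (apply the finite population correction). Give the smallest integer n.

1049

Without fpc, n₀ = s²/D = 72/0.0665 = 1082.7068.
With fpc, (1 − n/N)·s²/n ≤ D requires n ≥ n₀/(1 + n₀/N) = 1082.7068/(1 + 1082.7068/33098) = 1048.4110.
Rounding up, n = 1049.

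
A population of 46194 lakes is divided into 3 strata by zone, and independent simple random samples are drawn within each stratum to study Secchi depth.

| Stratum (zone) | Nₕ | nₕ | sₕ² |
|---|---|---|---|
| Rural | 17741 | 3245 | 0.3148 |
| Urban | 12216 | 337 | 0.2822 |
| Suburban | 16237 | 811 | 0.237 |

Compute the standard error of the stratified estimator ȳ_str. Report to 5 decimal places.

0.01015

Var(ȳ_str) = Σₕ Wₕ²(1 − fₕ)sₕ²/nₕ with Wₕ = Nₕ/N, N = 46194.
Rural: Wₕ = 0.38405421; term = 0.38405421²·(1 − 0.18290964)·0.3148/3245 = 1.1691633 × 10^-5.
Urban: Wₕ = 0.26444993; term = 0.26444993²·(1 − 0.02758677)·0.2822/337 = 5.6946217 × 10^-5.
Suburban: Wₕ = 0.35149587; term = 0.35149587²·(1 − 0.04994765)·0.237/811 = 3.4301686 × 10^-5.
Sum = 1.0293954 × 10^-4.
SE = √(1.0293954 × 10^-4) = 0.01015.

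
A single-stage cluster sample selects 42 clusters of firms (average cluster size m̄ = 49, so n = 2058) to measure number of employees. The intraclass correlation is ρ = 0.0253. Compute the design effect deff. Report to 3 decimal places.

deff = 1 + (49 − 1)·0.0253 = 1 + 1.2144 = 2.2144.

2.214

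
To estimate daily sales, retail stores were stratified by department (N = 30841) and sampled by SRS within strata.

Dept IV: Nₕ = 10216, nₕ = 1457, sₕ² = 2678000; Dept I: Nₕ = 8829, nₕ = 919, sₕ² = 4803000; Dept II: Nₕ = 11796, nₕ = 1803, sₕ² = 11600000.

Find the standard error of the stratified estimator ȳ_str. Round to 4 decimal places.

Var(ȳ_str) = Σₕ Wₕ²(1 − fₕ)sₕ²/nₕ with Wₕ = Nₕ/N, N = 30841.
Dept IV: Wₕ = 0.33124737; term = 0.33124737²·(1 − 0.14261942)·2678000/1457 = 172.91375.
Dept I: Wₕ = 0.28627476; term = 0.28627476²·(1 − 0.10408880)·4803000/919 = 383.73214.
Dept II: Wₕ = 0.38247787; term = 0.38247787²·(1 − 0.15284842)·11600000/1803 = 797.32616.
Sum = 1353.9721.
SE = √(1353.9721) = 36.7964.

36.7964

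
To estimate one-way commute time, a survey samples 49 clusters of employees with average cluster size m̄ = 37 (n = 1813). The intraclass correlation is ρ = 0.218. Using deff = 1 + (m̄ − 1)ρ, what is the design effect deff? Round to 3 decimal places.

8.848

deff = 1 + (37 − 1)·0.218 = 1 + 7.848 = 8.848.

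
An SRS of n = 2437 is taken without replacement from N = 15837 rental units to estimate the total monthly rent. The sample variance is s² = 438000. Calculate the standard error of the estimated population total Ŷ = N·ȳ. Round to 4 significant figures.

195300

Var(Ŷ) = N²·Var(ȳ) = N²·(1 − n/N)·s²/n.
f = 2437/15837 = 0.15388015; Var(ȳ) = 0.84611985·438000/2437 = 152.07242.
Var(Ŷ) = 15837² · 152.07242 = 3.814137 × 10^10.
SE(Ŷ) = √(3.814137 × 10^10) = 195300.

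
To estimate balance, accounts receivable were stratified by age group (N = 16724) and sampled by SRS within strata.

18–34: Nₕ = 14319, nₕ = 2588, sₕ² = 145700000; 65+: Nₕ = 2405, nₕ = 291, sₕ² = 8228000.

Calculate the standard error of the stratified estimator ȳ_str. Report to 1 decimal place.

Var(ȳ_str) = Σₕ Wₕ²(1 − fₕ)sₕ²/nₕ with Wₕ = Nₕ/N, N = 16724.
18–34: Wₕ = 0.85619469; term = 0.85619469²·(1 − 0.18073888)·145700000/2588 = 33811.364.
65+: Wₕ = 0.14380531; term = 0.14380531²·(1 − 0.12099792)·8228000/291 = 513.97387.
Sum = 34325.338.
SE = √(34325.338) = 185.3.

185.3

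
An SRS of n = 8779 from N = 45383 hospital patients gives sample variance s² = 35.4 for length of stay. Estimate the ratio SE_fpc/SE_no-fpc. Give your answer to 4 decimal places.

f = n/N = 8779/45383 = 0.19344248.
SE_no-fpc = √(s²/n) = 0.063500787; SE_fpc = √((1−f)s²/n) = 0.057029134.
Ratio = √(1−f) = 0.89808548.

0.8981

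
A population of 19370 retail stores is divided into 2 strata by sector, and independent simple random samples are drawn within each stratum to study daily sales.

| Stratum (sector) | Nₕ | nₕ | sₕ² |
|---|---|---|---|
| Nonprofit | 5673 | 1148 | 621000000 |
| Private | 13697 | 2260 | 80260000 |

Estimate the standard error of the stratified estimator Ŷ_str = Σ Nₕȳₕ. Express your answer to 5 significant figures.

4.4101 × 10^6

Var(Ŷ_str) = Σₕ Nₕ²(1 − fₕ)sₕ²/nₕ.
Nonprofit: 5673²·(1 − 1148/5673)·621000000/1148 = 1.3886125 × 10^13.
Private: 13697²·(1 − 2260/13697)·80260000/2260 = 5.5632464 × 10^12.
Sum = 1.9449371 × 10^13.
SE = √(1.9449371 × 10^13) = 4.4101 × 10^6.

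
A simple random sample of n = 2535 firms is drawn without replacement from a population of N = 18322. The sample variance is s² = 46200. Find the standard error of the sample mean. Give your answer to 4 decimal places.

3.9627

Under SRS without replacement, Var(ȳ) = (1 − f)·s²/n with f = n/N = 2535/18322 = 0.13835826.
Var(ȳ) = (1 − 0.13835826)·46200/2535 = 0.86164174·18.224852 = 15.703293.
SE(ȳ) = √(15.703293) = 3.9627.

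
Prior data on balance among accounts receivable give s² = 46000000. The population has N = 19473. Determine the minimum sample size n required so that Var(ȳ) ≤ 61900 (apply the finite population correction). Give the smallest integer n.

716

Without fpc, n₀ = s²/D = 46000000/61900 = 743.1341.
With fpc, (1 − n/N)·s²/n ≤ D requires n ≥ n₀/(1 + n₀/N) = 743.1341/(1 + 743.1341/19473) = 715.8169.
Rounding up, n = 716.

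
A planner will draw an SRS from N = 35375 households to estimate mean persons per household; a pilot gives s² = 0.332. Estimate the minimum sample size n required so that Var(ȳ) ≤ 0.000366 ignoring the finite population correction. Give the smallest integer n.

Without fpc, n₀ = s²/D = 0.332/0.000366 = 907.1038.
Rounding up, n = 908.

908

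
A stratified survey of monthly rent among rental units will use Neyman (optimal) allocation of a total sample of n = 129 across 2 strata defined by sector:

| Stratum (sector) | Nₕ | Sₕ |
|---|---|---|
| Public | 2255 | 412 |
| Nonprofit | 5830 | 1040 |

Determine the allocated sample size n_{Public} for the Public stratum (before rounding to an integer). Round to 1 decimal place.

17.1

Neyman allocation: nₕ = n·NₕSₕ / Σⱼ NⱼSⱼ.
Σ NⱼSⱼ = 2255·412 + 5830·1040 = 6.99226 × 10^6.
n_{Public} = 129·2255·412 / (6.99226 × 10^6) = 17.1.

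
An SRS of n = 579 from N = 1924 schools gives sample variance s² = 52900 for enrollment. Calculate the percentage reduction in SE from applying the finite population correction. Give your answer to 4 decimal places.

16.3899

f = n/N = 579/1924 = 0.30093555.
SE_no-fpc = √(s²/n) = 9.5584738; SE_fpc = √((1−f)s²/n) = 7.991847.
Ratio = √(1−f) = 0.83610074. Reduction = 100·(1 − 0.83610074) = 16.3899%.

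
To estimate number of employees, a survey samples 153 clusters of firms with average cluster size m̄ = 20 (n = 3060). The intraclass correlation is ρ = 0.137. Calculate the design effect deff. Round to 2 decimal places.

deff = 1 + (20 − 1)·0.137 = 1 + 2.603 = 3.603.

3.60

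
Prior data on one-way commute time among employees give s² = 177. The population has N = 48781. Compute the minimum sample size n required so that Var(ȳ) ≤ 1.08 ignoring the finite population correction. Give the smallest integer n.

Without fpc, n₀ = s²/D = 177/1.08 = 163.8889.
Rounding up, n = 164.

164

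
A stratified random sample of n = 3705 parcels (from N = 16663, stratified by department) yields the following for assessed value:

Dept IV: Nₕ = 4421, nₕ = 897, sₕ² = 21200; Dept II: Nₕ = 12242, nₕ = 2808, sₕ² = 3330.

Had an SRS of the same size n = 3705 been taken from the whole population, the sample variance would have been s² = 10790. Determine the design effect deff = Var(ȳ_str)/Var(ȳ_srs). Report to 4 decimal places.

0.8034

Var(ȳ_str) = Σ Wₕ²(1−fₕ)sₕ²/nₕ with Wₕ = Nₕ/16663:
  Dept IV: (4421/16663)²·(1−897/4421)·21200/897 = 1.3261524
  Dept II: (12242/16663)²·(1−2808/12242)·3330/2808 = 0.49327487
  → Var(ȳ_str) = 1.8194273.
Var(ȳ_srs) = (1 − 3705/16663)·10790/3705 = 2.2647382.
deff = 1.8194273 / 2.2647382 = 0.8034.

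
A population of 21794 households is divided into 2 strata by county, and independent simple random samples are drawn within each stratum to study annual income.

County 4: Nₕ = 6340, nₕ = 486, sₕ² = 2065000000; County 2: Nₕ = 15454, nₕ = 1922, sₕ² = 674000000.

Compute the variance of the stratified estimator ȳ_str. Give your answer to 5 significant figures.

486410

Var(ȳ_str) = Σₕ Wₕ²(1 − fₕ)sₕ²/nₕ with Wₕ = Nₕ/N, N = 21794.
County 4: Wₕ = 0.29090575; term = 0.29090575²·(1 − 0.07665615)·2065000000/486 = 332010.54.
County 2: Wₕ = 0.70909425; term = 0.70909425²·(1 − 0.12436910)·674000000/1922 = 154395.81.
Sum = 486406.35.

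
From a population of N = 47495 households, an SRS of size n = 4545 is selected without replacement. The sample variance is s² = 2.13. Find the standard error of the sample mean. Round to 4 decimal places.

Under SRS without replacement, Var(ȳ) = (1 − f)·s²/n with f = n/N = 4545/47495 = 0.09569428.
Var(ȳ) = (1 − 0.09569428)·2.13/4545 = 0.90430572·4.6864686 × 10^-4 = 4.2380004 × 10^-4.
SE(ȳ) = √(4.2380004 × 10^-4) = 0.0206.

0.0206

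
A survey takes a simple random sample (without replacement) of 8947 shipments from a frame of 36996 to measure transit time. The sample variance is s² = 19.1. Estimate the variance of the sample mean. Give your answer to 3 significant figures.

0.00162

Under SRS without replacement, Var(ȳ) = (1 − f)·s²/n with f = n/N = 8947/36996 = 0.24183696.
Var(ȳ) = (1 − 0.24183696)·19.1/8947 = 0.75816304·0.0021347938 = 0.0016185218.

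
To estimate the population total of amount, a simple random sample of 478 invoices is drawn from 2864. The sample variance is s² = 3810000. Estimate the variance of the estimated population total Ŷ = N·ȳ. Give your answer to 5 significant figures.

Var(Ŷ) = N²·Var(ȳ) = N²·(1 − n/N)·s²/n.
f = 478/2864 = 0.16689944; Var(ȳ) = 0.83310056·3810000/478 = 6640.404.
Var(Ŷ) = 2864² · 6640.404 = 5.4467887 × 10^10.

5.4468 × 10^10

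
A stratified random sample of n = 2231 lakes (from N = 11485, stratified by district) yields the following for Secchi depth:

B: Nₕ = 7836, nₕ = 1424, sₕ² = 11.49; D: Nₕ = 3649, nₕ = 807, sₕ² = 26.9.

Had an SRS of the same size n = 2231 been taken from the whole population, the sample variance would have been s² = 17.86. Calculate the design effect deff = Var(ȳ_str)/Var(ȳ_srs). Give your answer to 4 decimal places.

Var(ȳ_str) = Σ Wₕ²(1−fₕ)sₕ²/nₕ with Wₕ = Nₕ/11485:
  B: (7836/11485)²·(1−1424/7836)·11.49/1424 = 0.0030735196
  D: (3649/11485)²·(1−807/3649)·26.9/807 = 0.0026206842
  → Var(ȳ_str) = 0.0056942038.
Var(ȳ_srs) = (1 − 2231/11485)·17.86/2231 = 0.0064503069.
deff = 0.0056942038 / 0.0064503069 = 0.8828.

0.8828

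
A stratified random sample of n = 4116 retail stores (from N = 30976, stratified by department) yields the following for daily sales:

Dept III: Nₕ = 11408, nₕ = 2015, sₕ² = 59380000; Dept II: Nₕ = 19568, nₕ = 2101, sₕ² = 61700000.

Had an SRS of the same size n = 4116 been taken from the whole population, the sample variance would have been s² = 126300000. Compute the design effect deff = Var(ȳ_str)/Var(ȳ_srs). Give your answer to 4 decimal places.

0.5168

Var(ȳ_str) = Σ Wₕ²(1−fₕ)sₕ²/nₕ with Wₕ = Nₕ/30976:
  Dept III: (11408/30976)²·(1−2015/11408)·59380000/2015 = 3291.0032
  Dept II: (19568/30976)²·(1−2101/19568)·61700000/2101 = 10461
  → Var(ȳ_str) = 13752.003.
Var(ȳ_srs) = (1 − 4116/30976)·126300000/4116 = 26607.781.
deff = 13752.003 / 26607.781 = 0.5168.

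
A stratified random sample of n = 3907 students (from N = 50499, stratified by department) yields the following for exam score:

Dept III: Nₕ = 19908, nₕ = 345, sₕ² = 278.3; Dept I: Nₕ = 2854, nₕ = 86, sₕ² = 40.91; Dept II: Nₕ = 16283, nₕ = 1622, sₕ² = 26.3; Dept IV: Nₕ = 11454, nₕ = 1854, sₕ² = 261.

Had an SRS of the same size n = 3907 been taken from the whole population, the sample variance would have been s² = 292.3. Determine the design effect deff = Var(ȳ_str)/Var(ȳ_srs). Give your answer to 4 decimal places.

Var(ȳ_str) = Σ Wₕ²(1−fₕ)sₕ²/nₕ with Wₕ = Nₕ/50499:
  Dept III: (19908/50499)²·(1−345/19908)·278.3/345 = 0.12319459
  Dept I: (2854/50499)²·(1−86/2854)·40.91/86 = 0.0014736201
  Dept II: (16283/50499)²·(1−1622/16283)·26.3/1622 = 0.0015178797
  Dept IV: (11454/50499)²·(1−1854/11454)·261/1854 = 0.0060700691
  → Var(ȳ_str) = 0.13225616.
Var(ȳ_srs) = (1 − 3907/50499)·292.3/3907 = 0.069026202.
deff = 0.13225616 / 0.069026202 = 1.9160.

1.9160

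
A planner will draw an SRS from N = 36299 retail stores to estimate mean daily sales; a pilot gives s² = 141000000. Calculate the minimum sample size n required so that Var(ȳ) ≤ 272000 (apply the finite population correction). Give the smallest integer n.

Without fpc, n₀ = s²/D = 141000000/272000 = 518.3824.
With fpc, (1 − n/N)·s²/n ≤ D requires n ≥ n₀/(1 + n₀/N) = 518.3824/(1 + 518.3824/36299) = 511.0837.
Rounding up, n = 512.

512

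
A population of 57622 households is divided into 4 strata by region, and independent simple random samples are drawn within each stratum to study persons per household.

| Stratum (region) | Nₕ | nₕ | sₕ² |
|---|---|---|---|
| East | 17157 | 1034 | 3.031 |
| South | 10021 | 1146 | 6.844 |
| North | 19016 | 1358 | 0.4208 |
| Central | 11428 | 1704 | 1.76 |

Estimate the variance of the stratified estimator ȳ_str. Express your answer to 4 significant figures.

4.701 × 10^-4

Var(ȳ_str) = Σₕ Wₕ²(1 − fₕ)sₕ²/nₕ with Wₕ = Nₕ/N, N = 57622.
East: Wₕ = 0.29775086; term = 0.29775086²·(1 − 0.06026695)·3.031/1034 = 2.4421703 × 10^-4.
South: Wₕ = 0.17390927; term = 0.17390927²·(1 − 0.11435984)·6.844/1146 = 1.5996617 × 10^-4.
North: Wₕ = 0.33001284; term = 0.33001284²·(1 − 0.07141355)·0.4208/1358 = 3.1337185 × 10^-5.
Central: Wₕ = 0.19832703; term = 0.19832703²·(1 − 0.14910746)·1.76/1704 = 3.4568585 × 10^-5.
Sum = 4.7008897 × 10^-4.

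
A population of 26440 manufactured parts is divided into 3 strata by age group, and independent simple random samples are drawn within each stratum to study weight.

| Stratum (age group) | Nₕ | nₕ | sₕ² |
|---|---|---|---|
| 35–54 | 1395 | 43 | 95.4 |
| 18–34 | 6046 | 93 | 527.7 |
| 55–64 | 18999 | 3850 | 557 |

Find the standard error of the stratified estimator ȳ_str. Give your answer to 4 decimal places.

0.5981

Var(ȳ_str) = Σₕ Wₕ²(1 − fₕ)sₕ²/nₕ with Wₕ = Nₕ/N, N = 26440.
35–54: Wₕ = 0.05276097; term = 0.05276097²·(1 − 0.03082437)·95.4/43 = 0.0059856031.
18–34: Wₕ = 0.22866868; term = 0.22866868²·(1 − 0.01538207)·527.7/93 = 0.29213613.
55–64: Wₕ = 0.71857035; term = 0.71857035²·(1 − 0.20264224)·557/3850 = 0.059564332.
Sum = 0.35768607.
SE = √(0.35768607) = 0.5981.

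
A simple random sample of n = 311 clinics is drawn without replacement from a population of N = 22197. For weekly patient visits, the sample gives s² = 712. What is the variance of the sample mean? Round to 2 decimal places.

2.26

Under SRS without replacement, Var(ȳ) = (1 − f)·s²/n with f = n/N = 311/22197 = 0.01401090.
Var(ȳ) = (1 − 0.01401090)·712/311 = 0.98598910·2.2893891 = 2.2573127.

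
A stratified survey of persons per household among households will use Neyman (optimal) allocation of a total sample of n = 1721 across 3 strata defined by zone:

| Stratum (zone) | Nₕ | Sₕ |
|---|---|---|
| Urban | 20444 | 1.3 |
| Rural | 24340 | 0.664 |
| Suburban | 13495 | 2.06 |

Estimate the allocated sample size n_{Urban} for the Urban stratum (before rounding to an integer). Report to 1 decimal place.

Neyman allocation: nₕ = n·NₕSₕ / Σⱼ NⱼSⱼ.
Σ NⱼSⱼ = 20444·1.3 + 24340·0.664 + 13495·2.06 = 70538.66.
n_{Urban} = 1721·20444·1.3 / 70538.66 = 648.4.

648.4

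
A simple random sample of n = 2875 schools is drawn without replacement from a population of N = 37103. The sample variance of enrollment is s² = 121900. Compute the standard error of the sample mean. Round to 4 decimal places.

6.2542

Under SRS without replacement, Var(ȳ) = (1 − f)·s²/n with f = n/N = 2875/37103 = 0.07748700.
Var(ȳ) = (1 − 0.07748700)·121900/2875 = 0.92251300·42.4 = 39.114551.
SE(ȳ) = √(39.114551) = 6.2542.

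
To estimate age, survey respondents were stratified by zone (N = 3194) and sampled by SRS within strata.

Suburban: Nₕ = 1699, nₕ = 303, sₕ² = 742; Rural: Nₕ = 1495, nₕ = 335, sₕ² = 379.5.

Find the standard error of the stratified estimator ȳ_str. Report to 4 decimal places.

0.8729

Var(ȳ_str) = Σₕ Wₕ²(1 − fₕ)sₕ²/nₕ with Wₕ = Nₕ/N, N = 3194.
Suburban: Wₕ = 0.53193488; term = 0.53193488²·(1 − 0.17834020)·742/303 = 0.5693381.
Rural: Wₕ = 0.46806512; term = 0.46806512²·(1 − 0.22408027)·379.5/335 = 0.19257341.
Sum = 0.76191151.
SE = √(0.76191151) = 0.8729.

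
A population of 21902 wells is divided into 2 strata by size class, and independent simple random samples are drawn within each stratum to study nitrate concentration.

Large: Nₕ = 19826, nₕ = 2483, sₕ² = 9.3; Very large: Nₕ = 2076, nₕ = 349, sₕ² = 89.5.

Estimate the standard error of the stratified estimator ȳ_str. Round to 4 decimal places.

Var(ȳ_str) = Σₕ Wₕ²(1 − fₕ)sₕ²/nₕ with Wₕ = Nₕ/N, N = 21902.
Large: Wₕ = 0.90521414; term = 0.90521414²·(1 − 0.12523958)·9.3/2483 = 0.0026847139.
Very large: Wₕ = 0.09478586; term = 0.09478586²·(1 − 0.16811175)·89.5/349 = 0.0019166806.
Sum = 0.0046013945.
SE = √(0.0046013945) = 0.0678.

0.0678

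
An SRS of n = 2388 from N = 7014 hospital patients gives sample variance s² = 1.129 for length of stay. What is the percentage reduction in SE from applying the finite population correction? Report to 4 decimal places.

18.7881

f = n/N = 2388/7014 = 0.34046193.
SE_no-fpc = √(s²/n) = 0.021743518; SE_fpc = √((1−f)s²/n) = 0.017658335.
Ratio = √(1−f) = 0.81211949. Reduction = 100·(1 − 0.81211949) = 18.7881%.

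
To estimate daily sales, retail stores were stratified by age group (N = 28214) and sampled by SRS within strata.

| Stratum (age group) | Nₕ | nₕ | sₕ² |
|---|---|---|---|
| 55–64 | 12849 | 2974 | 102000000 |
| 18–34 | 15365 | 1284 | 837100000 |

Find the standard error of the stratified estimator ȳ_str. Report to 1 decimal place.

Var(ȳ_str) = Σₕ Wₕ²(1 − fₕ)sₕ²/nₕ with Wₕ = Nₕ/N, N = 28214.
55–64: Wₕ = 0.45541221; term = 0.45541221²·(1 − 0.23145770)·102000000/2974 = 5466.8394.
18–34: Wₕ = 0.54458779; term = 0.54458779²·(1 − 0.08356655)·837100000/1284 = 177194.02.
Sum = 182660.86.
SE = √(182660.86) = 427.4.

427.4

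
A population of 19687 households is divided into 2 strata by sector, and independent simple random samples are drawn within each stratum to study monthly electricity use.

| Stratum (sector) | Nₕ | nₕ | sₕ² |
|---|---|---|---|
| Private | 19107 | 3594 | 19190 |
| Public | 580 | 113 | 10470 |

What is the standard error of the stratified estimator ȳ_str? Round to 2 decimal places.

2.04

Var(ȳ_str) = Σₕ Wₕ²(1 − fₕ)sₕ²/nₕ with Wₕ = Nₕ/N, N = 19687.
Private: Wₕ = 0.97053893; term = 0.97053893²·(1 − 0.18809860)·19190/3594 = 4.0834394.
Public: Wₕ = 0.02946107; term = 0.02946107²·(1 − 0.19482759)·10470/113 = 0.064752126.
Sum = 4.1481915.
SE = √(4.1481915) = 2.04.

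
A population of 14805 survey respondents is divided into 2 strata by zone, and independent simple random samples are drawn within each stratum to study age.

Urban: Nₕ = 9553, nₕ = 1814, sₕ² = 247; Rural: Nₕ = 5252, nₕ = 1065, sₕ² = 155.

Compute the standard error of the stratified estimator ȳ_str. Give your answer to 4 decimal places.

Var(ȳ_str) = Σₕ Wₕ²(1 − fₕ)sₕ²/nₕ with Wₕ = Nₕ/N, N = 14805.
Urban: Wₕ = 0.64525498; term = 0.64525498²·(1 − 0.18988799)·247/1814 = 0.045926936.
Rural: Wₕ = 0.35474502; term = 0.35474502²·(1 − 0.20277989)·155/1065 = 0.014601348.
Sum = 0.060528284.
SE = √(0.060528284) = 0.2460.

0.2460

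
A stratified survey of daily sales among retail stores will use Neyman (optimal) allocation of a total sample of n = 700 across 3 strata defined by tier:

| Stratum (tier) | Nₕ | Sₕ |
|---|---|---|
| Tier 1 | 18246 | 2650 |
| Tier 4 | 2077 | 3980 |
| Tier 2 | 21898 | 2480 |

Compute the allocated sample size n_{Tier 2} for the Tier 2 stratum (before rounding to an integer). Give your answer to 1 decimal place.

342.7

Neyman allocation: nₕ = n·NₕSₕ / Σⱼ NⱼSⱼ.
Σ NⱼSⱼ = 18246·2650 + 2077·3980 + 21898·2480 = 1.109254 × 10^8.
n_{Tier 2} = 700·21898·2480 / (1.109254 × 10^8) = 342.7.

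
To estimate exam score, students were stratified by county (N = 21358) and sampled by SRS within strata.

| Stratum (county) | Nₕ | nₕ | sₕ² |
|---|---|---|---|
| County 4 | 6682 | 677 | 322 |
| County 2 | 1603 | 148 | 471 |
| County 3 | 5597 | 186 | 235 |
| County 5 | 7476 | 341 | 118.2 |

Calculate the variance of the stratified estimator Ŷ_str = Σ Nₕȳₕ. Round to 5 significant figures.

8.3261 × 10^7

Var(Ŷ_str) = Σₕ Nₕ²(1 − fₕ)sₕ²/nₕ.
County 4: 6682²·(1 − 677/6682)·322/677 = 1.9084759 × 10^7.
County 2: 1603²·(1 − 148/1603)·471/148 = 7.422594 × 10^6.
County 3: 5597²·(1 − 186/5597)·235/186 = 3.826377 × 10^7.
County 5: 7476²·(1 − 341/7476)·118.2/341 = 1.8489551 × 10^7.
Sum = 8.3260674 × 10^7.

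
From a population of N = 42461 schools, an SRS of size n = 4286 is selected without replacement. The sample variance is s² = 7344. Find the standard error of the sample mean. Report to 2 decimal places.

Under SRS without replacement, Var(ȳ) = (1 − f)·s²/n with f = n/N = 4286/42461 = 0.10093969.
Var(ȳ) = (1 − 0.10093969)·7344/4286 = 0.89906031·1.7134858 = 1.5405271.
SE(ȳ) = √(1.5405271) = 1.24.

1.24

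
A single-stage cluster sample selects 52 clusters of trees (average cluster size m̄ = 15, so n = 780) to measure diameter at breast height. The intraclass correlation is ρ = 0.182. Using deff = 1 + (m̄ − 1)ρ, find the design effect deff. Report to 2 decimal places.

deff = 1 + (15 − 1)·0.182 = 1 + 2.548 = 3.548.

3.55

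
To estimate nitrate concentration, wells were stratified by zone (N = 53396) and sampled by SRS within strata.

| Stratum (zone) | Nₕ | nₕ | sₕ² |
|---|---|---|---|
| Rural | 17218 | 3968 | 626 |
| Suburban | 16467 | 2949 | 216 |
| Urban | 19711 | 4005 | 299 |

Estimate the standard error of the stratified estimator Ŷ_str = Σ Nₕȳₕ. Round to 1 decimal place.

Var(Ŷ_str) = Σₕ Nₕ²(1 − fₕ)sₕ²/nₕ.
Rural: 17218²·(1 − 3968/17218)·626/3968 = 3.5991608 × 10^7.
Suburban: 16467²·(1 − 2949/16467)·216/2949 = 1.6304441 × 10^7.
Urban: 19711²·(1 − 4005/19711)·299/4005 = 2.3112287 × 10^7.
Sum = 7.5408336 × 10^7.
SE = √(7.5408336 × 10^7) = 8683.8.

8683.8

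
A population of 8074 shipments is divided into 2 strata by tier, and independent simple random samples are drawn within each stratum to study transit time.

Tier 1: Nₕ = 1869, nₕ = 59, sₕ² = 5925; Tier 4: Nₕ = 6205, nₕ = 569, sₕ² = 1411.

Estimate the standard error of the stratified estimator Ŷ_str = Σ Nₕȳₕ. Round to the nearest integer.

Var(Ŷ_str) = Σₕ Nₕ²(1 − fₕ)sₕ²/nₕ.
Tier 1: 1869²·(1 − 59/1869)·5925/59 = 3.3972243 × 10^8.
Tier 4: 6205²·(1 − 569/6205)·1411/569 = 8.6721647 × 10^7.
Sum = 4.2644408 × 10^8.
SE = √(4.2644408 × 10^8) = 20651.

20651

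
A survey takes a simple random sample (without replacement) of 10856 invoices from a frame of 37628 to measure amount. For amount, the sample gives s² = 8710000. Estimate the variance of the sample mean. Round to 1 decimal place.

Under SRS without replacement, Var(ȳ) = (1 − f)·s²/n with f = n/N = 10856/37628 = 0.28850856.
Var(ȳ) = (1 − 0.28850856)·8710000/10856 = 0.71149144·802.3213 = 570.84474.

570.8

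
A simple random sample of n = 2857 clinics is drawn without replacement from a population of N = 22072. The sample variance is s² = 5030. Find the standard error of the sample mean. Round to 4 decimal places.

1.2380

Under SRS without replacement, Var(ȳ) = (1 − f)·s²/n with f = n/N = 2857/22072 = 0.12944001.
Var(ȳ) = (1 − 0.12944001)·5030/2857 = 0.87055999·1.760588 = 1.5326975.
SE(ȳ) = √(1.5326975) = 1.2380.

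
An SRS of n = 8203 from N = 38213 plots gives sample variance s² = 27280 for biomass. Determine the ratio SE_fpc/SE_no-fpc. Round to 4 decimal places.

f = n/N = 8203/38213 = 0.21466517.
SE_no-fpc = √(s²/n) = 1.8236262; SE_fpc = √((1−f)s²/n) = 1.6160815.
Ratio = √(1−f) = 0.88619119.

0.8862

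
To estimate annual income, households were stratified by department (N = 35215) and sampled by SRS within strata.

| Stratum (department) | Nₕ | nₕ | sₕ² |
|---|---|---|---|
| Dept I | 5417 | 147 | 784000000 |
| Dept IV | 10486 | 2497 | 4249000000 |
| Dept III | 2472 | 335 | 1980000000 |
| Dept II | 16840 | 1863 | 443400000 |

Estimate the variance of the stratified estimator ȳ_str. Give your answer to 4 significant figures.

311300

Var(ȳ_str) = Σₕ Wₕ²(1 − fₕ)sₕ²/nₕ with Wₕ = Nₕ/N, N = 35215.
Dept I: Wₕ = 0.15382649; term = 0.15382649²·(1 − 0.02713679)·784000000/147 = 122775.81.
Dept IV: Wₕ = 0.29777084; term = 0.29777084²·(1 − 0.23812703)·4249000000/2497 = 114951.62.
Dept III: Wₕ = 0.07019736; term = 0.07019736²·(1 − 0.13551780)·1980000000/335 = 25177.812.
Dept II: Wₕ = 0.47820531; term = 0.47820531²·(1 − 0.11062945)·443400000/1863 = 48405.462.
Sum = 311310.7.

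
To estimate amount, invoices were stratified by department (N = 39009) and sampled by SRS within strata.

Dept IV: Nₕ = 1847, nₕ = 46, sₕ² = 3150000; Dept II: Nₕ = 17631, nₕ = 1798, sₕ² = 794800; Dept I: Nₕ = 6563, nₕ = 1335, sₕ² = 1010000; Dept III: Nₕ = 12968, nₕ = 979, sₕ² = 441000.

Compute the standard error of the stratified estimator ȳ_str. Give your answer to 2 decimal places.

17.14

Var(ȳ_str) = Σₕ Wₕ²(1 − fₕ)sₕ²/nₕ with Wₕ = Nₕ/N, N = 39009.
Dept IV: Wₕ = 0.04734805; term = 0.04734805²·(1 − 0.02490525)·3150000/46 = 149.69376.
Dept II: Wₕ = 0.45197262; term = 0.45197262²·(1 − 0.10197947)·794800/1798 = 81.092127.
Dept I: Wₕ = 0.16824323; term = 0.16824323²·(1 − 0.20341307)·1010000/1335 = 17.058799.
Dept III: Wₕ = 0.33243610; term = 0.33243610²·(1 − 0.07549352)·441000/979 = 46.023774.
Sum = 293.86846.
SE = √(293.86846) = 17.14.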